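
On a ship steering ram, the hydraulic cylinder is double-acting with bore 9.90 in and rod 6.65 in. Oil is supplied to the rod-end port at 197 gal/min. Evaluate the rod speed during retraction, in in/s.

Rod-side annular area A_ann = π/4 × (9.90² − 6.65²) = 42.24 in^2
Flow into the rod-end port fills the annular volume.
v = Q / A

v ≈ 18.0 in/s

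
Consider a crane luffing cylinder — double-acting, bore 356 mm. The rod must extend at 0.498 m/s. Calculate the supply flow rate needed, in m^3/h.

Q ≈ 178 m^3/h

Cap-side area A_cap = π/4 × (356 mm)² = 99540 mm^2
Q = A × v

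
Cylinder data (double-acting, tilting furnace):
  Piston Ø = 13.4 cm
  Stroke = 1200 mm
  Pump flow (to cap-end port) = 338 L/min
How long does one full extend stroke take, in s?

Cap-side area A_cap = π/4 × (13.4 cm)² = 141.0 cm^2
Swept volume V = A × L; t = V / Q = A·L / Q

t ≈ 3.00 s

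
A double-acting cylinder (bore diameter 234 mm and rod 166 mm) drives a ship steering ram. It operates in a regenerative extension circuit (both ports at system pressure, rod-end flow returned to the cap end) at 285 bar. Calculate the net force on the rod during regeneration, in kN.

With equal pressure on both faces, forces on the annular region cancel; the net push is pressure × rod cross-section.
Rod cross-section A_rod = π/4 × (166 mm)² = 21640 mm^2
F = P × A_rod

F ≈ 617 kN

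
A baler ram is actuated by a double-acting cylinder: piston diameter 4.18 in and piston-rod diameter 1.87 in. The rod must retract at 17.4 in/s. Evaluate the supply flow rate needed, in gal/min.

Rod-side annular area A_ann = π/4 × (4.18² − 1.87²) = 10.98 in^2
Q = A × v

Q ≈ 49.6 gal/min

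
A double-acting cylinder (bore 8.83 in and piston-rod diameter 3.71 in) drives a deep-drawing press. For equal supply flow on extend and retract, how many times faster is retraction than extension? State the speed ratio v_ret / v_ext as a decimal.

v_ret/v_ext ≈ 1.21

Cap-side area A_cap = π/4 × (8.83 in)² = 61.24 in^2
Rod-side annular area A_ann = π/4 × (8.83² − 3.71²) = 50.43 in^2
For equal Q, v ∝ 1/A, so v_ret/v_ext = A_cap/A_ann.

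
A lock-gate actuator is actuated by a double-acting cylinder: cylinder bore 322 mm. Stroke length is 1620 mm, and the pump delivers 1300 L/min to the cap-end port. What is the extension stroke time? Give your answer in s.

t ≈ 6.09 s

Cap-side area A_cap = π/4 × (322 mm)² = 81430 mm^2
Swept volume V = A × L; t = V / Q = A·L / Q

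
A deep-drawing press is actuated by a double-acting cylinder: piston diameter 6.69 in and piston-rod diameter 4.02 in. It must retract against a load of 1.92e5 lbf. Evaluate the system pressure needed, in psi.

Rod-side annular area A_ann = π/4 × (6.69² − 4.02²) = 22.46 in^2
Retraction: pressure acts on the annular area.
P = F / A = 1.92e5 lbf / A

P ≈ 8550 psi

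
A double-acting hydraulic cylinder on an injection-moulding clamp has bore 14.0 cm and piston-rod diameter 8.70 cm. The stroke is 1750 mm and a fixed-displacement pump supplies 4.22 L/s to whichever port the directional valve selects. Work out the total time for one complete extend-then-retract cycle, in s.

Cap-side area A_cap = π/4 × (14.0 cm)² = 153.9 cm^2
Rod-side annular area A_ann = π/4 × (14.0² − 8.70²) = 94.49 cm^2
t_ext = A_cap·L/Q = 6.384 s
t_ret = A_ann·L/Q = 3.918 s
t_cycle = t_ext + t_ret

t ≈ 10.3 s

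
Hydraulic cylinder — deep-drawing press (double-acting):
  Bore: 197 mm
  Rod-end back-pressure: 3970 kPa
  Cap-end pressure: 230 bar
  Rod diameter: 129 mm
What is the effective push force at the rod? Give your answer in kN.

Cap-side area A_cap = π/4 × (197 mm)² = 30480 mm^2
Rod-side annular area A_ann = π/4 × (197² − 129²) = 17410 mm^2
Net thrust = P_cap·A_cap − P_rod·A_ann = 701.1 kN − 69.12 kN

F ≈ 632 kN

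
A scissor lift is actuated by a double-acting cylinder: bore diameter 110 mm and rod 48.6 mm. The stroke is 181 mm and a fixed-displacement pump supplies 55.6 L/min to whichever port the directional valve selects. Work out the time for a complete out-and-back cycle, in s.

t ≈ 3.35 s

Cap-side area A_cap = π/4 × (110 mm)² = 9503 mm^2
Rod-side annular area A_ann = π/4 × (110² − 48.6²) = 7648 mm^2
t_ext = A_cap·L/Q = 1.856 s
t_ret = A_ann·L/Q = 1.494 s
t_cycle = t_ext + t_ret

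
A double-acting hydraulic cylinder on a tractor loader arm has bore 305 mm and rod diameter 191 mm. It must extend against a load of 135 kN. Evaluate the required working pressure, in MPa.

Cap-side area A_cap = π/4 × (305 mm)² = 73060 mm^2
P = F / A = 135 kN / A

P ≈ 1.85 MPa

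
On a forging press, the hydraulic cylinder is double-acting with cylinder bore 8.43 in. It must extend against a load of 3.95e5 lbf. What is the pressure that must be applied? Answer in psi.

P ≈ 7080 psi

Cap-side area A_cap = π/4 × (8.43 in)² = 55.81 in^2
P = F / A = 3.95e5 lbf / A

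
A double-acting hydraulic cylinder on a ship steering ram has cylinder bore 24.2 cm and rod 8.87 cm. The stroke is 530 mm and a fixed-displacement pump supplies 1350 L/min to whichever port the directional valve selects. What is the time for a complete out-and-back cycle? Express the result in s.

t ≈ 2.02 s

Cap-side area A_cap = π/4 × (24.2 cm)² = 460.0 cm^2
Rod-side annular area A_ann = π/4 × (24.2² − 8.87²) = 398.2 cm^2
t_ext = A_cap·L/Q = 1.083 s
t_ret = A_ann·L/Q = 0.9379 s
t_cycle = t_ext + t_ret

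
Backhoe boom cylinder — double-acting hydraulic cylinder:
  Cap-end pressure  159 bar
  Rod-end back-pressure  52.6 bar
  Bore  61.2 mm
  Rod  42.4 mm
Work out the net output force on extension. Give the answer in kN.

F ≈ 38.7 kN

Cap-side area A_cap = π/4 × (61.2 mm)² = 2942 mm^2
Rod-side annular area A_ann = π/4 × (61.2² − 42.4²) = 1530 mm^2
Net thrust = P_cap·A_cap − P_rod·A_ann = 46.77 kN − 8.046 kN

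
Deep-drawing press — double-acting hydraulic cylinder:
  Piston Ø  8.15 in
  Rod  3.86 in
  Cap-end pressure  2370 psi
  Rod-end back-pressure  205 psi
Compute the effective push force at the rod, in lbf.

F ≈ 1.15e5 lbf

Cap-side area A_cap = π/4 × (8.15 in)² = 52.17 in^2
Rod-side annular area A_ann = π/4 × (8.15² − 3.86²) = 40.47 in^2
Net thrust = P_cap·A_cap − P_rod·A_ann = 1.236e5 lbf − 8296 lbf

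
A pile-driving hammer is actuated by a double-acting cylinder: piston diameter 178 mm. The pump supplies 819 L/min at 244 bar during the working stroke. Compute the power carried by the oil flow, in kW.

W ≈ 333 kW

Hydraulic power = P × Q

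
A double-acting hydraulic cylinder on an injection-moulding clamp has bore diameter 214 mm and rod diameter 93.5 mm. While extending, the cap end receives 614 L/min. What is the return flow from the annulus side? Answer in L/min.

Q_out ≈ 497 L/min

Cap-side area A_cap = π/4 × (214 mm)² = 35970 mm^2
Rod-side annular area A_ann = π/4 × (214² − 93.5²) = 29100 mm^2
Piston speed v = Q_in/A_cap; rod-end outflow Q_out = v × A_ann = Q_in × A_ann/A_cap.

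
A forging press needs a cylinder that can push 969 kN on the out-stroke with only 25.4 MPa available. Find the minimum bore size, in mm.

Extension force acts on the full piston face: F = P × (π/4)D².
D = √(4F / (πP)) = √(4 × 969 kN / (π × 25.4 MPa))

D ≈ 220 mm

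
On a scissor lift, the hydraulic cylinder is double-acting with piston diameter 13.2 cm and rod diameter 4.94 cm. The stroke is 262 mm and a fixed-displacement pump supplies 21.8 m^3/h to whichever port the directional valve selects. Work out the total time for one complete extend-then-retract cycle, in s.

t ≈ 1.10 s

Cap-side area A_cap = π/4 × (13.2 cm)² = 136.8 cm^2
Rod-side annular area A_ann = π/4 × (13.2² − 4.94²) = 117.7 cm^2
t_ext = A_cap·L/Q = 0.5921 s
t_ret = A_ann·L/Q = 0.5092 s
t_cycle = t_ext + t_ret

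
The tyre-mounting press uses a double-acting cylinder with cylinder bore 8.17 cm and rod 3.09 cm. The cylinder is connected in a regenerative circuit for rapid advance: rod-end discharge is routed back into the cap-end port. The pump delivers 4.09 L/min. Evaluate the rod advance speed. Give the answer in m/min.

In regeneration the rod-end outflow joins the pump flow into the cap end, so the net volume the pump must supply per unit advance equals the rod cross-section area.
Rod cross-section A_rod = π/4 × (3.09 cm)² = 7.499 cm^2
v = Q_pump / A_rod

v ≈ 5.45 m/min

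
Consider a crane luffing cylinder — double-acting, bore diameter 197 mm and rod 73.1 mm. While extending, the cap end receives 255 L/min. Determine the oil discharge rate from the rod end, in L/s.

Cap-side area A_cap = π/4 × (197 mm)² = 30480 mm^2
Rod-side annular area A_ann = π/4 × (197² − 73.1²) = 26280 mm^2
Piston speed v = Q_in/A_cap; rod-end outflow Q_out = v × A_ann = Q_in × A_ann/A_cap.

Q_out ≈ 3.66 L/s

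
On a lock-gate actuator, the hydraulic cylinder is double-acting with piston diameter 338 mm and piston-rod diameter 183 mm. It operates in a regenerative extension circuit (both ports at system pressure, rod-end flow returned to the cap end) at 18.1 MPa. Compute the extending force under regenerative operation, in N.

With equal pressure on both faces, forces on the annular region cancel; the net push is pressure × rod cross-section.
Rod cross-section A_rod = π/4 × (183 mm)² = 26300 mm^2
F = P × A_rod

F ≈ 4.76e5 N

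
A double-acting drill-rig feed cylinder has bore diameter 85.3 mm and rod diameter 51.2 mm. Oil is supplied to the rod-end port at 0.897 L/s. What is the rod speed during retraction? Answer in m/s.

v ≈ 0.245 m/s

Rod-side annular area A_ann = π/4 × (85.3² − 51.2²) = 3656 mm^2
Flow into the rod-end port fills the annular volume.
v = Q / A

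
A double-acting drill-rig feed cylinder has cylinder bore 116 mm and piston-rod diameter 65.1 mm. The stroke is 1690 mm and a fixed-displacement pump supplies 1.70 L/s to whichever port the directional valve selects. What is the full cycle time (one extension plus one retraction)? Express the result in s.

t ≈ 17.7 s

Cap-side area A_cap = π/4 × (116 mm)² = 10570 mm^2
Rod-side annular area A_ann = π/4 × (116² − 65.1²) = 7240 mm^2
t_ext = A_cap·L/Q = 10.51 s
t_ret = A_ann·L/Q = 7.197 s
t_cycle = t_ext + t_ret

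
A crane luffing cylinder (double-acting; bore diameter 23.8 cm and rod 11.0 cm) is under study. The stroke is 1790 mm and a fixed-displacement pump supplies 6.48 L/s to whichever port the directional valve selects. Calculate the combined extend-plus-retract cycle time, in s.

t ≈ 22.0 s

Cap-side area A_cap = π/4 × (23.8 cm)² = 444.9 cm^2
Rod-side annular area A_ann = π/4 × (23.8² − 11.0²) = 349.8 cm^2
t_ext = A_cap·L/Q = 12.29 s
t_ret = A_ann·L/Q = 9.664 s
t_cycle = t_ext + t_ret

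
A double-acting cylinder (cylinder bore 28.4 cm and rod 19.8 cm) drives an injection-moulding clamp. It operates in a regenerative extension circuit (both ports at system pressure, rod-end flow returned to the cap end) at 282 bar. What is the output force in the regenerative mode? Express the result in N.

With equal pressure on both faces, forces on the annular region cancel; the net push is pressure × rod cross-section.
Rod cross-section A_rod = π/4 × (19.8 cm)² = 307.9 cm^2
F = P × A_rod

F ≈ 8.68e5 N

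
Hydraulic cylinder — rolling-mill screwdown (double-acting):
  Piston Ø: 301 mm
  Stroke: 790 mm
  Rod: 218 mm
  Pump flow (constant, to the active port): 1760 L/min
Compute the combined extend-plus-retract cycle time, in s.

t ≈ 2.83 s

Cap-side area A_cap = π/4 × (301 mm)² = 71160 mm^2
Rod-side annular area A_ann = π/4 × (301² − 218²) = 33830 mm^2
t_ext = A_cap·L/Q = 1.916 s
t_ret = A_ann·L/Q = 0.9112 s
t_cycle = t_ext + t_ret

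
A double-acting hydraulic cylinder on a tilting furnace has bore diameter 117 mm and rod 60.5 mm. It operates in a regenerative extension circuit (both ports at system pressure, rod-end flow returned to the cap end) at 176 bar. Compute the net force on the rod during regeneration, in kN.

F ≈ 50.6 kN

With equal pressure on both faces, forces on the annular region cancel; the net push is pressure × rod cross-section.
Rod cross-section A_rod = π/4 × (60.5 mm)² = 2875 mm^2
F = P × A_rod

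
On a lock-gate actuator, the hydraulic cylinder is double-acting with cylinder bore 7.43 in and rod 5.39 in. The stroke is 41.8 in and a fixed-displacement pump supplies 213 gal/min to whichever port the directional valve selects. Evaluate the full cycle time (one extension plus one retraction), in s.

t ≈ 3.26 s

Cap-side area A_cap = π/4 × (7.43 in)² = 43.36 in^2
Rod-side annular area A_ann = π/4 × (7.43² − 5.39²) = 20.54 in^2
t_ext = A_cap·L/Q = 2.210 s
t_ret = A_ann·L/Q = 1.047 s
t_cycle = t_ext + t_ret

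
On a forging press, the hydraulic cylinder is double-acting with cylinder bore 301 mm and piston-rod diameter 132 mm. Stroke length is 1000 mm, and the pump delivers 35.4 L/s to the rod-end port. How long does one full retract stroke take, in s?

t ≈ 1.62 s

Rod-side annular area A_ann = π/4 × (301² − 132²) = 57470 mm^2
Swept volume V = A × L; t = V / Q = A·L / Q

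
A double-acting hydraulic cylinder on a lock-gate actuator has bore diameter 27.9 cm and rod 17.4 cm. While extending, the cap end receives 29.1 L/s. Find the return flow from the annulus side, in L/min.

Q_out ≈ 1070 L/min

Cap-side area A_cap = π/4 × (27.9 cm)² = 611.4 cm^2
Rod-side annular area A_ann = π/4 × (27.9² − 17.4²) = 373.6 cm^2
Piston speed v = Q_in/A_cap; rod-end outflow Q_out = v × A_ann = Q_in × A_ann/A_cap.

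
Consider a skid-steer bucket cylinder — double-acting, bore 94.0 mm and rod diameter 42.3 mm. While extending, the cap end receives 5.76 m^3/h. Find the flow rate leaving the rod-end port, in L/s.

Cap-side area A_cap = π/4 × (94.0 mm)² = 6940 mm^2
Rod-side annular area A_ann = π/4 × (94.0² − 42.3²) = 5534 mm^2
Piston speed v = Q_in/A_cap; rod-end outflow Q_out = v × A_ann = Q_in × A_ann/A_cap.

Q_out ≈ 1.28 L/s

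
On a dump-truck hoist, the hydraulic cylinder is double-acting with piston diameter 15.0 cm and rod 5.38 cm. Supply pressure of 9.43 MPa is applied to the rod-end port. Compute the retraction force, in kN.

F ≈ 145 kN

Rod-side annular area A_ann = π/4 × (15.0² − 5.38²) = 154.0 cm^2
On retraction the pressure acts on the annular area (bore minus rod).
F = P × A_ann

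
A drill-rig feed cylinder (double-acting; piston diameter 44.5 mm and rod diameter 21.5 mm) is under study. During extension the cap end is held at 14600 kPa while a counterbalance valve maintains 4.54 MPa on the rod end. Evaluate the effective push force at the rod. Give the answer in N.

F ≈ 17300 N

Cap-side area A_cap = π/4 × (44.5 mm)² = 1555 mm^2
Rod-side annular area A_ann = π/4 × (44.5² − 21.5²) = 1192 mm^2
Net thrust = P_cap·A_cap − P_rod·A_ann = 22710 N − 5413 N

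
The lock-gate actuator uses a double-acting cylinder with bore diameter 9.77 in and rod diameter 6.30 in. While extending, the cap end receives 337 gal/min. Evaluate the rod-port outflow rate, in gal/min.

Cap-side area A_cap = π/4 × (9.77 in)² = 74.97 in^2
Rod-side annular area A_ann = π/4 × (9.77² − 6.30²) = 43.80 in^2
Piston speed v = Q_in/A_cap; rod-end outflow Q_out = v × A_ann = Q_in × A_ann/A_cap.

Q_out ≈ 197 gal/min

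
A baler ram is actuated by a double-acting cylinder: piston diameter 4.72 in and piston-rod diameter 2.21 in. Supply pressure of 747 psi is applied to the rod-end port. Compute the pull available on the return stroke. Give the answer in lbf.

F ≈ 10200 lbf

Rod-side annular area A_ann = π/4 × (4.72² − 2.21²) = 13.66 in^2
On retraction the pressure acts on the annular area (bore minus rod).
F = P × A_ann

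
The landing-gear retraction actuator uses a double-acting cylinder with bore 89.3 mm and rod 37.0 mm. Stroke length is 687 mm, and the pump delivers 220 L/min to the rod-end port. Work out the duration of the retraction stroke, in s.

t ≈ 0.972 s

Rod-side annular area A_ann = π/4 × (89.3² − 37.0²) = 5188 mm^2
Swept volume V = A × L; t = V / Q = A·L / Q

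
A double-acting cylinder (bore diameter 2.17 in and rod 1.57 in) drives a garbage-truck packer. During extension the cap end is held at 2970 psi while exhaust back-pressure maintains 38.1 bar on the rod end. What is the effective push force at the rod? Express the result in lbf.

F ≈ 10000 lbf

Cap-side area A_cap = π/4 × (2.17 in)² = 3.698 in^2
Rod-side annular area A_ann = π/4 × (2.17² − 1.57²) = 1.762 in^2
Net thrust = P_cap·A_cap − P_rod·A_ann = 10980 lbf − 973.9 lbf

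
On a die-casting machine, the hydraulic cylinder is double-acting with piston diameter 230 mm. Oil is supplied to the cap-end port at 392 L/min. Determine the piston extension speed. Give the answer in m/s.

Cap-side area A_cap = π/4 × (230 mm)² = 41550 mm^2
v = Q / A

v ≈ 0.157 m/s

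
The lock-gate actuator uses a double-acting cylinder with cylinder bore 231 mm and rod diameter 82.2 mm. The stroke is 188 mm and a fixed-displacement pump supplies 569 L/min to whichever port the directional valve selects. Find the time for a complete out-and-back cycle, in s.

t ≈ 1.56 s

Cap-side area A_cap = π/4 × (231 mm)² = 41910 mm^2
Rod-side annular area A_ann = π/4 × (231² − 82.2²) = 36600 mm^2
t_ext = A_cap·L/Q = 0.8308 s
t_ret = A_ann·L/Q = 0.7256 s
t_cycle = t_ext + t_ret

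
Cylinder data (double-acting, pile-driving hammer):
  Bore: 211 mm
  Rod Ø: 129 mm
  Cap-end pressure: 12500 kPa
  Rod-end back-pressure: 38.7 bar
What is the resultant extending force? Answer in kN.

F ≈ 352 kN

Cap-side area A_cap = π/4 × (211 mm)² = 34970 mm^2
Rod-side annular area A_ann = π/4 × (211² − 129²) = 21900 mm^2
Net thrust = P_cap·A_cap − P_rod·A_ann = 437.1 kN − 84.74 kN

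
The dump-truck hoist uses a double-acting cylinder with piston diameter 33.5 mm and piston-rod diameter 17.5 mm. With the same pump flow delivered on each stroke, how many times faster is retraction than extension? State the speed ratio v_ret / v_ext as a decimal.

v_ret/v_ext ≈ 1.38

Cap-side area A_cap = π/4 × (33.5 mm)² = 881.4 mm^2
Rod-side annular area A_ann = π/4 × (33.5² − 17.5²) = 640.9 mm^2
For equal Q, v ∝ 1/A, so v_ret/v_ext = A_cap/A_ann.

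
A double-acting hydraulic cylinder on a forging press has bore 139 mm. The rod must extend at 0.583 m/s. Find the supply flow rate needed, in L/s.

Cap-side area A_cap = π/4 × (139 mm)² = 15170 mm^2
Q = A × v

Q ≈ 8.85 L/s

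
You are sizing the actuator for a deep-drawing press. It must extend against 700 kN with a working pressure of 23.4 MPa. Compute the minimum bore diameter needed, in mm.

Extension force acts on the full piston face: F = P × (π/4)D².
D = √(4F / (πP)) = √(4 × 700 kN / (π × 23.4 MPa))

D ≈ 195 mm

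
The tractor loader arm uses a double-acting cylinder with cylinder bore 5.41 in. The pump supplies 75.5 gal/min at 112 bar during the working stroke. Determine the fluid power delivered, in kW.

W ≈ 53.3 kW

Hydraulic power = P × Q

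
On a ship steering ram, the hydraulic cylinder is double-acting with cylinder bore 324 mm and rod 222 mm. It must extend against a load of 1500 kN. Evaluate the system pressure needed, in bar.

P ≈ 182 bar

Cap-side area A_cap = π/4 × (324 mm)² = 82450 mm^2
P = F / A = 1500 kN / A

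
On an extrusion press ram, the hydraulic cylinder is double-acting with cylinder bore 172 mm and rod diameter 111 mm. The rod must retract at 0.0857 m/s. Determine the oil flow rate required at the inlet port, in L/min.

Q ≈ 69.7 L/min

Rod-side annular area A_ann = π/4 × (172² − 111²) = 13560 mm^2
Q = A × v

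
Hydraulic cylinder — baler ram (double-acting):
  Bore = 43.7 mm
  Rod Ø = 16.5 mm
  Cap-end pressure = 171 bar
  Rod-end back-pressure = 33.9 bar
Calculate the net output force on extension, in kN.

F ≈ 21.3 kN

Cap-side area A_cap = π/4 × (43.7 mm)² = 1500 mm^2
Rod-side annular area A_ann = π/4 × (43.7² − 16.5²) = 1286 mm^2
Net thrust = P_cap·A_cap − P_rod·A_ann = 25.65 kN − 4.360 kN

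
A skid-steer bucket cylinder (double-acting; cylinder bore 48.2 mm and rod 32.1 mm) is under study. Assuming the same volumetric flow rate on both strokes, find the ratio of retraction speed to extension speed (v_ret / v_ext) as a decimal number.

Cap-side area A_cap = π/4 × (48.2 mm)² = 1825 mm^2
Rod-side annular area A_ann = π/4 × (48.2² − 32.1²) = 1015 mm^2
For equal Q, v ∝ 1/A, so v_ret/v_ext = A_cap/A_ann.

v_ret/v_ext ≈ 1.80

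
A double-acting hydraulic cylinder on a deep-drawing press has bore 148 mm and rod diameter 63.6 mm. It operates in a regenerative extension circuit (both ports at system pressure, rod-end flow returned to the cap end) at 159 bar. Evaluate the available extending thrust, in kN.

With equal pressure on both faces, forces on the annular region cancel; the net push is pressure × rod cross-section.
Rod cross-section A_rod = π/4 × (63.6 mm)² = 3177 mm^2
F = P × A_rod

F ≈ 50.5 kN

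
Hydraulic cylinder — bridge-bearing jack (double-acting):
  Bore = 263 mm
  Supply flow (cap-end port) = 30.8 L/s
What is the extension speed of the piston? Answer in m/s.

Cap-side area A_cap = π/4 × (263 mm)² = 54330 mm^2
v = Q / A

v ≈ 0.567 m/s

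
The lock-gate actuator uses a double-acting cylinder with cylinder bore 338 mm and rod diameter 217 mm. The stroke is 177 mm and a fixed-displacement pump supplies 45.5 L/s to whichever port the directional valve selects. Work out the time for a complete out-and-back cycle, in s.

Cap-side area A_cap = π/4 × (338 mm)² = 89730 mm^2
Rod-side annular area A_ann = π/4 × (338² − 217²) = 52740 mm^2
t_ext = A_cap·L/Q = 0.3490 s
t_ret = A_ann·L/Q = 0.2052 s
t_cycle = t_ext + t_ret

t ≈ 0.554 s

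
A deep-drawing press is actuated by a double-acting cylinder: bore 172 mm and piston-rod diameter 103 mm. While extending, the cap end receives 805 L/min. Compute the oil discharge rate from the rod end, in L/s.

Cap-side area A_cap = π/4 × (172 mm)² = 23240 mm^2
Rod-side annular area A_ann = π/4 × (172² − 103²) = 14900 mm^2
Piston speed v = Q_in/A_cap; rod-end outflow Q_out = v × A_ann = Q_in × A_ann/A_cap.

Q_out ≈ 8.61 L/s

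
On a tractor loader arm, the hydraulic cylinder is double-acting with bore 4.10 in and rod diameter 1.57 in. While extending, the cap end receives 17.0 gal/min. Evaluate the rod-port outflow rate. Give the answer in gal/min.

Q_out ≈ 14.5 gal/min

Cap-side area A_cap = π/4 × (4.10 in)² = 13.20 in^2
Rod-side annular area A_ann = π/4 × (4.10² − 1.57²) = 11.27 in^2
Piston speed v = Q_in/A_cap; rod-end outflow Q_out = v × A_ann = Q_in × A_ann/A_cap.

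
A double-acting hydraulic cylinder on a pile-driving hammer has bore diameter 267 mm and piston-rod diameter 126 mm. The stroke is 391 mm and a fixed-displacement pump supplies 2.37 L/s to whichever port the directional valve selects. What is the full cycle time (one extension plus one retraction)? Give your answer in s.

t ≈ 16.4 s

Cap-side area A_cap = π/4 × (267 mm)² = 55990 mm^2
Rod-side annular area A_ann = π/4 × (267² − 126²) = 43520 mm^2
t_ext = A_cap·L/Q = 9.237 s
t_ret = A_ann·L/Q = 7.180 s
t_cycle = t_ext + t_ret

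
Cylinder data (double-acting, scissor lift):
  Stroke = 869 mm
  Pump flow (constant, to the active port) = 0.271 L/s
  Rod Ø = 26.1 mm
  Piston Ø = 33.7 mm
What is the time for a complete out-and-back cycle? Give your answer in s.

t ≈ 4.00 s

Cap-side area A_cap = π/4 × (33.7 mm)² = 892.0 mm^2
Rod-side annular area A_ann = π/4 × (33.7² − 26.1²) = 356.9 mm^2
t_ext = A_cap·L/Q = 2.860 s
t_ret = A_ann·L/Q = 1.145 s
t_cycle = t_ext + t_ret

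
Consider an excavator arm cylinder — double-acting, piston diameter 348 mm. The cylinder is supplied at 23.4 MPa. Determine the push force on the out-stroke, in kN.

F ≈ 2230 kN

Cap-side area A_cap = π/4 × (348 mm)² = 95110 mm^2
F = P × A_cap = 23.4 MPa × A_cap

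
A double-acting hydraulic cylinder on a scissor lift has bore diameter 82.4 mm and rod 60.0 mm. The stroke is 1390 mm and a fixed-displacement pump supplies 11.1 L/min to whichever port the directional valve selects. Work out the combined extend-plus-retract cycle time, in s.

t ≈ 58.9 s

Cap-side area A_cap = π/4 × (82.4 mm)² = 5333 mm^2
Rod-side annular area A_ann = π/4 × (82.4² − 60.0²) = 2505 mm^2
t_ext = A_cap·L/Q = 40.07 s
t_ret = A_ann·L/Q = 18.82 s
t_cycle = t_ext + t_ret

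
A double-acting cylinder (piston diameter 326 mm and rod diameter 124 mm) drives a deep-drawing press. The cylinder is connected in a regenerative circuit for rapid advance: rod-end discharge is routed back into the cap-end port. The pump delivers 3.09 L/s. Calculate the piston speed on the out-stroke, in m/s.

v ≈ 0.256 m/s

In regeneration the rod-end outflow joins the pump flow into the cap end, so the net volume the pump must supply per unit advance equals the rod cross-section area.
Rod cross-section A_rod = π/4 × (124 mm)² = 12080 mm^2
v = Q_pump / A_rod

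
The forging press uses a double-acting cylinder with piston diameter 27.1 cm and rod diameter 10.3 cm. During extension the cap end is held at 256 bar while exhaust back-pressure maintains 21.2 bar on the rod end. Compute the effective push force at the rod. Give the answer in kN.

Cap-side area A_cap = π/4 × (27.1 cm)² = 576.8 cm^2
Rod-side annular area A_ann = π/4 × (27.1² − 10.3²) = 493.5 cm^2
Net thrust = P_cap·A_cap − P_rod·A_ann = 1477 kN − 104.6 kN

F ≈ 1370 kN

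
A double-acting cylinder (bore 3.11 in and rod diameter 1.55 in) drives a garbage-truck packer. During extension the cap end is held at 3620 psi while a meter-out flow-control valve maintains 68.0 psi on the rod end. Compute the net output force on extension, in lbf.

F ≈ 27100 lbf

Cap-side area A_cap = π/4 × (3.11 in)² = 7.596 in^2
Rod-side annular area A_ann = π/4 × (3.11² − 1.55²) = 5.710 in^2
Net thrust = P_cap·A_cap − P_rod·A_ann = 27500 lbf − 388.2 lbf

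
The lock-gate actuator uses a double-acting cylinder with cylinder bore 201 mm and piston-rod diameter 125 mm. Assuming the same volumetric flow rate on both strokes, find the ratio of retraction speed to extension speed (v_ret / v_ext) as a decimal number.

v_ret/v_ext ≈ 1.63

Cap-side area A_cap = π/4 × (201 mm)² = 31730 mm^2
Rod-side annular area A_ann = π/4 × (201² − 125²) = 19460 mm^2
For equal Q, v ∝ 1/A, so v_ret/v_ext = A_cap/A_ann.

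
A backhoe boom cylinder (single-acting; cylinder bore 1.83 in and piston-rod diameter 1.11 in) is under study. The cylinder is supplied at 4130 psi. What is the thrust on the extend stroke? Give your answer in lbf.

Cap-side area A_cap = π/4 × (1.83 in)² = 2.630 in^2
F = P × A_cap = 4130 psi × A_cap

F ≈ 10900 lbf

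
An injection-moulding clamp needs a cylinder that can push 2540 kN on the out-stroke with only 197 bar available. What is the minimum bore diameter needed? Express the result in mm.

D ≈ 405 mm

Extension force acts on the full piston face: F = P × (π/4)D².
D = √(4F / (πP)) = √(4 × 2540 kN / (π × 197 bar))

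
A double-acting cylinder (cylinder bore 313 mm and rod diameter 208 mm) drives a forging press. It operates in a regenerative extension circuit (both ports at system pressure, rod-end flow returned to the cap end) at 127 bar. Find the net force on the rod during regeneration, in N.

F ≈ 4.32e5 N

With equal pressure on both faces, forces on the annular region cancel; the net push is pressure × rod cross-section.
Rod cross-section A_rod = π/4 × (208 mm)² = 33980 mm^2
F = P × A_rod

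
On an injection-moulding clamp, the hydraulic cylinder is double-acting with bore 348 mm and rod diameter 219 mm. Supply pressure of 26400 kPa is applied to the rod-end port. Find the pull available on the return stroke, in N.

F ≈ 1.52e6 N

Rod-side annular area A_ann = π/4 × (348² − 219²) = 57450 mm^2
On retraction the pressure acts on the annular area (bore minus rod).
F = P × A_ann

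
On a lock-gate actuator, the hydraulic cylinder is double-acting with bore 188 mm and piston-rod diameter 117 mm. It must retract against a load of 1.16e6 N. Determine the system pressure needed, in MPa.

Rod-side annular area A_ann = π/4 × (188² − 117²) = 17010 mm^2
Retraction: pressure acts on the annular area.
P = F / A = 1.16e6 N / A

P ≈ 68.2 MPa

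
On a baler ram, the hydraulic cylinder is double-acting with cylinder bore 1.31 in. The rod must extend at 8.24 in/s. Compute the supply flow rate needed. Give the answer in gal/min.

Cap-side area A_cap = π/4 × (1.31 in)² = 1.348 in^2
Q = A × v

Q ≈ 2.88 gal/min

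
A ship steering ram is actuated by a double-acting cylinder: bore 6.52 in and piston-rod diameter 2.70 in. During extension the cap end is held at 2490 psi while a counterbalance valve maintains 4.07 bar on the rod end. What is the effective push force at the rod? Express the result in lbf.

Cap-side area A_cap = π/4 × (6.52 in)² = 33.39 in^2
Rod-side annular area A_ann = π/4 × (6.52² − 2.70²) = 27.66 in^2
Net thrust = P_cap·A_cap − P_rod·A_ann = 83140 lbf − 1633 lbf

F ≈ 81500 lbf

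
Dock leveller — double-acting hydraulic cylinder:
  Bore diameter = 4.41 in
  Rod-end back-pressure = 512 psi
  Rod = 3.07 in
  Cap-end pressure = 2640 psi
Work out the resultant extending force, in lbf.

F ≈ 36300 lbf

Cap-side area A_cap = π/4 × (4.41 in)² = 15.27 in^2
Rod-side annular area A_ann = π/4 × (4.41² − 3.07²) = 7.872 in^2
Net thrust = P_cap·A_cap − P_rod·A_ann = 40320 lbf − 4031 lbf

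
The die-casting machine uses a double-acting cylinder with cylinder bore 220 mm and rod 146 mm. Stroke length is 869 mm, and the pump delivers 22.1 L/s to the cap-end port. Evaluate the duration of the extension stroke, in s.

t ≈ 1.49 s

Cap-side area A_cap = π/4 × (220 mm)² = 38010 mm^2
Swept volume V = A × L; t = V / Q = A·L / Q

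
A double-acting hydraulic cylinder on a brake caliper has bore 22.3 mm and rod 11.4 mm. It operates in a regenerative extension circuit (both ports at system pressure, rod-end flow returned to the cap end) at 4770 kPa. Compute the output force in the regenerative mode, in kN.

With equal pressure on both faces, forces on the annular region cancel; the net push is pressure × rod cross-section.
Rod cross-section A_rod = π/4 × (11.4 mm)² = 102.1 mm^2
F = P × A_rod

F ≈ 0.487 kN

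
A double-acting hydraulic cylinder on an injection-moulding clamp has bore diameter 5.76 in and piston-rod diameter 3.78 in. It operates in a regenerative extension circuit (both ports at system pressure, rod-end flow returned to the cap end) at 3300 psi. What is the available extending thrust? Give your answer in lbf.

With equal pressure on both faces, forces on the annular region cancel; the net push is pressure × rod cross-section.
Rod cross-section A_rod = π/4 × (3.78 in)² = 11.22 in^2
F = P × A_rod

F ≈ 37000 lbf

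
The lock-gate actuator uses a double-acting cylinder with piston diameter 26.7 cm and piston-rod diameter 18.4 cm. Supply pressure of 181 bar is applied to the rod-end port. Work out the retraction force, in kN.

F ≈ 532 kN

Rod-side annular area A_ann = π/4 × (26.7² − 18.4²) = 294.0 cm^2
On retraction the pressure acts on the annular area (bore minus rod).
F = P × A_ann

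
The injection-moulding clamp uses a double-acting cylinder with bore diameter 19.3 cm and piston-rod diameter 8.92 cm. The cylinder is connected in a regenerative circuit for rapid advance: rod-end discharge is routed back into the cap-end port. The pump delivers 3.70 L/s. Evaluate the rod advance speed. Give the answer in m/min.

In regeneration the rod-end outflow joins the pump flow into the cap end, so the net volume the pump must supply per unit advance equals the rod cross-section area.
Rod cross-section A_rod = π/4 × (8.92 cm)² = 62.49 cm^2
v = Q_pump / A_rod

v ≈ 35.5 m/min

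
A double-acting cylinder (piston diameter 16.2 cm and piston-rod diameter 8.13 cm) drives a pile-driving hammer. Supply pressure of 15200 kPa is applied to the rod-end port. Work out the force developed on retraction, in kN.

Rod-side annular area A_ann = π/4 × (16.2² − 8.13²) = 154.2 cm^2
On retraction the pressure acts on the annular area (bore minus rod).
F = P × A_ann

F ≈ 234 kN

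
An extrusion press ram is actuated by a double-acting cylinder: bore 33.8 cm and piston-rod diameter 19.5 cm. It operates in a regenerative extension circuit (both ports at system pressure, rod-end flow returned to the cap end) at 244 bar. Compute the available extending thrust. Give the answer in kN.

F ≈ 729 kN

With equal pressure on both faces, forces on the annular region cancel; the net push is pressure × rod cross-section.
Rod cross-section A_rod = π/4 × (19.5 cm)² = 298.6 cm^2
F = P × A_rod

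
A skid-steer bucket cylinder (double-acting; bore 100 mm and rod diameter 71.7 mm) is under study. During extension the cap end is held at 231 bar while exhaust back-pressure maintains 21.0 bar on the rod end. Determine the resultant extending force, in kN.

F ≈ 173 kN

Cap-side area A_cap = π/4 × (100 mm)² = 7854 mm^2
Rod-side annular area A_ann = π/4 × (100² − 71.7²) = 3816 mm^2
Net thrust = P_cap·A_cap − P_rod·A_ann = 181.4 kN − 8.014 kN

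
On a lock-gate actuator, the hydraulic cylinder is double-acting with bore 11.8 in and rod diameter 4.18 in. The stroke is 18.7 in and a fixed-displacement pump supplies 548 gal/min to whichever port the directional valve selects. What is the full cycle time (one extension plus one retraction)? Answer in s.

t ≈ 1.82 s

Cap-side area A_cap = π/4 × (11.8 in)² = 109.4 in^2
Rod-side annular area A_ann = π/4 × (11.8² − 4.18²) = 95.64 in^2
t_ext = A_cap·L/Q = 0.9693 s
t_ret = A_ann·L/Q = 0.8477 s
t_cycle = t_ext + t_ret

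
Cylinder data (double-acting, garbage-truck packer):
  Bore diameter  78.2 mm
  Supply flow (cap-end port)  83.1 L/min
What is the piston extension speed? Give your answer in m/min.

v ≈ 17.3 m/min

Cap-side area A_cap = π/4 × (78.2 mm)² = 4803 mm^2
v = Q / A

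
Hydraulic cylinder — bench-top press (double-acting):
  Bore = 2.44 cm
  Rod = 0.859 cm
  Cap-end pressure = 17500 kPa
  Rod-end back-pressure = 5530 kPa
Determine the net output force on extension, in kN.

Cap-side area A_cap = π/4 × (2.44 cm)² = 4.676 cm^2
Rod-side annular area A_ann = π/4 × (2.44² − 0.859²) = 4.096 cm^2
Net thrust = P_cap·A_cap − P_rod·A_ann = 8.183 kN − 2.265 kN

F ≈ 5.92 kN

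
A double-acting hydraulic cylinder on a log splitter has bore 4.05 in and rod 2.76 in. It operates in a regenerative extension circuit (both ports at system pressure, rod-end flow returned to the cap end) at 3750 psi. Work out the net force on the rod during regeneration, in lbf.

With equal pressure on both faces, forces on the annular region cancel; the net push is pressure × rod cross-section.
Rod cross-section A_rod = π/4 × (2.76 in)² = 5.983 in^2
F = P × A_rod

F ≈ 22400 lbf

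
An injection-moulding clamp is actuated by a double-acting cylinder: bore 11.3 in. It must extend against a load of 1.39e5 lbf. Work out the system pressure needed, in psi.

Cap-side area A_cap = π/4 × (11.3 in)² = 100.3 in^2
P = F / A = 1.39e5 lbf / A

P ≈ 1390 psi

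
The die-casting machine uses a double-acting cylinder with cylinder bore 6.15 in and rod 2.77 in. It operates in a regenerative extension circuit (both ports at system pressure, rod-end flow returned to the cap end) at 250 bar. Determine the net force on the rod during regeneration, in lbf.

F ≈ 21900 lbf

With equal pressure on both faces, forces on the annular region cancel; the net push is pressure × rod cross-section.
Rod cross-section A_rod = π/4 × (2.77 in)² = 6.026 in^2
F = P × A_rod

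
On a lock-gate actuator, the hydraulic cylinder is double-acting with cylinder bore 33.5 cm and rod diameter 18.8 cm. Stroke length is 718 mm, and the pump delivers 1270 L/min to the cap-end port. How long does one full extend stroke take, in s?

t ≈ 2.99 s

Cap-side area A_cap = π/4 × (33.5 cm)² = 881.4 cm^2
Swept volume V = A × L; t = V / Q = A·L / Q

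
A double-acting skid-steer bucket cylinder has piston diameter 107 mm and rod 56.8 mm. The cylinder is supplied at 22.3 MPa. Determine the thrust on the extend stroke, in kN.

F ≈ 201 kN

Cap-side area A_cap = π/4 × (107 mm)² = 8992 mm^2
F = P × A_cap = 22.3 MPa × A_cap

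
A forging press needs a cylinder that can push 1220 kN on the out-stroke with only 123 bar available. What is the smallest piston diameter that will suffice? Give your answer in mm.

Extension force acts on the full piston face: F = P × (π/4)D².
D = √(4F / (πP)) = √(4 × 1220 kN / (π × 123 bar))

D ≈ 355 mm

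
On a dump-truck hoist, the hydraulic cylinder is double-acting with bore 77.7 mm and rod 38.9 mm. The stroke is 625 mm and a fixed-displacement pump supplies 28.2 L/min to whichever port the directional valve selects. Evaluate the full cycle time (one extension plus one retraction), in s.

t ≈ 11.0 s

Cap-side area A_cap = π/4 × (77.7 mm)² = 4742 mm^2
Rod-side annular area A_ann = π/4 × (77.7² − 38.9²) = 3553 mm^2
t_ext = A_cap·L/Q = 6.305 s
t_ret = A_ann·L/Q = 4.725 s
t_cycle = t_ext + t_ret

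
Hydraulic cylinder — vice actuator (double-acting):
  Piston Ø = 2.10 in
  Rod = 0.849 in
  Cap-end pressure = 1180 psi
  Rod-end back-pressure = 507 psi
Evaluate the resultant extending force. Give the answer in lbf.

F ≈ 2620 lbf

Cap-side area A_cap = π/4 × (2.10 in)² = 3.464 in^2
Rod-side annular area A_ann = π/4 × (2.10² − 0.849²) = 2.897 in^2
Net thrust = P_cap·A_cap − P_rod·A_ann = 4087 lbf − 1469 lbf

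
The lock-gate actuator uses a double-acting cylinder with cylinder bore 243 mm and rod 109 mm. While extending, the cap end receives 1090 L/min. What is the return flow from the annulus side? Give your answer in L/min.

Cap-side area A_cap = π/4 × (243 mm)² = 46380 mm^2
Rod-side annular area A_ann = π/4 × (243² − 109²) = 37050 mm^2
Piston speed v = Q_in/A_cap; rod-end outflow Q_out = v × A_ann = Q_in × A_ann/A_cap.

Q_out ≈ 871 L/min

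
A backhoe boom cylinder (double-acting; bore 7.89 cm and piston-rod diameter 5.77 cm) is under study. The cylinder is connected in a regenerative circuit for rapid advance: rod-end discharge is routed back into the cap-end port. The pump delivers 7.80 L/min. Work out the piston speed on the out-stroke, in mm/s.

In regeneration the rod-end outflow joins the pump flow into the cap end, so the net volume the pump must supply per unit advance equals the rod cross-section area.
Rod cross-section A_rod = π/4 × (5.77 cm)² = 26.15 cm^2
v = Q_pump / A_rod

v ≈ 49.7 mm/s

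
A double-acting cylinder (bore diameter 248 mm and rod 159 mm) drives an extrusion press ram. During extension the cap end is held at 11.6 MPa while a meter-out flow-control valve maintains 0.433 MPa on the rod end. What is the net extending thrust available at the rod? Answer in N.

Cap-side area A_cap = π/4 × (248 mm)² = 48310 mm^2
Rod-side annular area A_ann = π/4 × (248² − 159²) = 28450 mm^2
Net thrust = P_cap·A_cap − P_rod·A_ann = 5.603e5 N − 12320 N

F ≈ 5.48e5 N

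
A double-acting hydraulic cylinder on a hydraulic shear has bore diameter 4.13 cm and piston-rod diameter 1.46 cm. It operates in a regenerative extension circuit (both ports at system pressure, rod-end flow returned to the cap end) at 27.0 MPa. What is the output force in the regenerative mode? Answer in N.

With equal pressure on both faces, forces on the annular region cancel; the net push is pressure × rod cross-section.
Rod cross-section A_rod = π/4 × (1.46 cm)² = 1.674 cm^2
F = P × A_rod

F ≈ 4520 N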